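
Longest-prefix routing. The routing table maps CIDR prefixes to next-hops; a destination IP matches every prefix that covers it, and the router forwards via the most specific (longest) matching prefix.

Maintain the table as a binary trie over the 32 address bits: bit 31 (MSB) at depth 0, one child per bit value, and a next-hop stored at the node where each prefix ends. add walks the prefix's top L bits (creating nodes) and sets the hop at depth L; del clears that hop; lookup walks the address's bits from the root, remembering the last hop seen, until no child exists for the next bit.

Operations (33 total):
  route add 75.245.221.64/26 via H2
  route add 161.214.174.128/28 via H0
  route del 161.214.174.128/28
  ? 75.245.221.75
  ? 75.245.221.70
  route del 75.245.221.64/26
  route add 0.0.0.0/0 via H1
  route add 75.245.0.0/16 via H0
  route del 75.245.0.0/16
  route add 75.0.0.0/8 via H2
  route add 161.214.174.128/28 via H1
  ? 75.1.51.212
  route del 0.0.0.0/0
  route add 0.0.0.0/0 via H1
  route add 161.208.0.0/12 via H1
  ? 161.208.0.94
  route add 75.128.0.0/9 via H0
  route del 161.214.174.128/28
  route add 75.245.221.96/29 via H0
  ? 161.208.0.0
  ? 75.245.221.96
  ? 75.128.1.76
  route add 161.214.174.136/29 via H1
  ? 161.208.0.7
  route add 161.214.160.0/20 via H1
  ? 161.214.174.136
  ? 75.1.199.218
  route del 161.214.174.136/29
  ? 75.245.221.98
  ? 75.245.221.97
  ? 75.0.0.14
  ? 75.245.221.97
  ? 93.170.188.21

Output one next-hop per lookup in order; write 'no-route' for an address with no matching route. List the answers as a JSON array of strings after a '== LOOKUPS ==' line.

Apply in order:
  add 75.245.221.64/26 -> H2 at depth 26
  add 161.214.174.128/28 -> H0 at depth 28
  - 161.214.174.128/28 clear@28
  lookup 75.245.221.75: bits 01001011111101011101110101 walk d0:-→d1:-→d2:-→d3:-→d4:-→d5:-→d6:-→d7:-→d8:-→d9:-→d10:-→d11:-→d12:-→d13:-→d14:-→d15:-→d16:-→d17:-→d18:-→d19:-→d20:-→d21:-→d22:-→d23:-→d24:-→d25:-→d26:H2 -> H2
  lookup 75.245.221.70: bits 01001011111101011101110101 walk d0:-→d1:-→d2:-→d3:-→d4:-→d5:-→d6:-→d7:-→d8:-→d9:-→d10:-→d11:-→d12:-→d13:-→d14:-→d15:-→d16:-→d17:-→d18:-→d19:-→d20:-→d21:-→d22:-→d23:-→d24:-→d25:-→d26:H2 -> H2
  - 75.245.221.64/26 clear@26
  add 0.0.0.0/0 -> H1 at depth 0
  add 75.245.0.0/16 -> H0 at depth 16
  - 75.245.0.0/16 clear@16
  add 75.0.0.0/8 -> H2 at depth 8
  add 161.214.174.128/28 -> H1 at depth 28
  lookup 75.1.51.212: bits 01001011 walk d0:H1→d1:-→d2:-→d3:-→d4:-→d5:-→d6:-→d7:-→d8:H2 -> H2
  - 0.0.0.0/0 clear@0
  add 0.0.0.0/0 -> H1 at depth 0
  add 161.208.0.0/12 -> H1 at depth 12
  lookup 161.208.0.94: bits 1010000111010 walk d0:H1→d1:-→d2:-→d3:-→d4:-→d5:-→d6:-→d7:-→d8:-→d9:-→d10:-→d11:-→d12:H1→d13:- -> H1
  add 75.128.0.0/9 -> H0 at depth 9
  - 161.214.174.128/28 clear@28
  add 75.245.221.96/29 -> H0 at depth 29
  lookup 161.208.0.0: bits 1010000111010 walk d0:H1→d1:-→d2:-→d3:-→d4:-→d5:-→d6:-→d7:-→d8:-→d9:-→d10:-→d11:-→d12:H1→d13:- -> H1
  lookup 75.245.221.96: bits 01001011111101011101110101100 walk d0:H1→d1:-→d2:-→d3:-→d4:-→d5:-→d6:-→d7:-→d8:H2→d9:H0→d10:-→d11:-→d12:-→d13:-→d14:-→d15:-→d16:-→d17:-→d18:-→d19:-→d20:-→d21:-→d22:-→d23:-→d24:-→d25:-→d26:-→d27:-→d28:-→d29:H0 -> H0
  lookup 75.128.1.76: bits 010010111 walk d0:H1→d1:-→d2:-→d3:-→d4:-→d5:-→d6:-→d7:-→d8:H2→d9:H0 -> H0
  add 161.214.174.136/29 -> H1 at depth 29
  lookup 161.208.0.7: bits 1010000111010 walk d0:H1→d1:-→d2:-→d3:-→d4:-→d5:-→d6:-→d7:-→d8:-→d9:-→d10:-→d11:-→d12:H1→d13:- -> H1
  add 161.214.160.0/20 -> H1 at depth 20
  lookup 161.214.174.136: bits 10100001110101101010111010001 walk d0:H1→d1:-→d2:-→d3:-→d4:-→d5:-→d6:-→d7:-→d8:-→d9:-→d10:-→d11:-→d12:H1→d13:-→d14:-→d15:-→d16:-→d17:-→d18:-→d19:-→d20:H1→d21:-→d22:-→d23:-→d24:-→d25:-→d26:-→d27:-→d28:-→d29:H1 -> H1
  lookup 75.1.199.218: bits 01001011 walk d0:H1→d1:-→d2:-→d3:-→d4:-→d5:-→d6:-→d7:-→d8:H2 -> H2
  - 161.214.174.136/29 clear@29
  lookup 75.245.221.98: bits 01001011111101011101110101100 walk d0:H1→d1:-→d2:-→d3:-→d4:-→d5:-→d6:-→d7:-→d8:H2→d9:H0→d10:-→d11:-→d12:-→d13:-→d14:-→d15:-→d16:-→d17:-→d18:-→d19:-→d20:-→d21:-→d22:-→d23:-→d24:-→d25:-→d26:-→d27:-→d28:-→d29:H0 -> H0
  lookup 75.245.221.97: bits 01001011111101011101110101100 walk d0:H1→d1:-→d2:-→d3:-→d4:-→d5:-→d6:-→d7:-→d8:H2→d9:H0→d10:-→d11:-→d12:-→d13:-→d14:-→d15:-→d16:-→d17:-→d18:-→d19:-→d20:-→d21:-→d22:-→d23:-→d24:-→d25:-→d26:-→d27:-→d28:-→d29:H0 -> H0
  lookup 75.0.0.14: bits 01001011 walk d0:H1→d1:-→d2:-→d3:-→d4:-→d5:-→d6:-→d7:-→d8:H2 -> H2
  lookup 75.245.221.97: bits 01001011111101011101110101100 walk d0:H1→d1:-→d2:-→d3:-→d4:-→d5:-→d6:-→d7:-→d8:H2→d9:H0→d10:-→d11:-→d12:-→d13:-→d14:-→d15:-→d16:-→d17:-→d18:-→d19:-→d20:-→d21:-→d22:-→d23:-→d24:-→d25:-→d26:-→d27:-→d28:-→d29:H0 -> H0
  lookup 93.170.188.21: bits 010 walk d0:H1→d1:-→d2:-→d3:- -> H1

== LOOKUPS ==
["H2","H2","H2","H1","H1","H0","H0","H1","H1","H2","H0","H0","H2","H0","H1"]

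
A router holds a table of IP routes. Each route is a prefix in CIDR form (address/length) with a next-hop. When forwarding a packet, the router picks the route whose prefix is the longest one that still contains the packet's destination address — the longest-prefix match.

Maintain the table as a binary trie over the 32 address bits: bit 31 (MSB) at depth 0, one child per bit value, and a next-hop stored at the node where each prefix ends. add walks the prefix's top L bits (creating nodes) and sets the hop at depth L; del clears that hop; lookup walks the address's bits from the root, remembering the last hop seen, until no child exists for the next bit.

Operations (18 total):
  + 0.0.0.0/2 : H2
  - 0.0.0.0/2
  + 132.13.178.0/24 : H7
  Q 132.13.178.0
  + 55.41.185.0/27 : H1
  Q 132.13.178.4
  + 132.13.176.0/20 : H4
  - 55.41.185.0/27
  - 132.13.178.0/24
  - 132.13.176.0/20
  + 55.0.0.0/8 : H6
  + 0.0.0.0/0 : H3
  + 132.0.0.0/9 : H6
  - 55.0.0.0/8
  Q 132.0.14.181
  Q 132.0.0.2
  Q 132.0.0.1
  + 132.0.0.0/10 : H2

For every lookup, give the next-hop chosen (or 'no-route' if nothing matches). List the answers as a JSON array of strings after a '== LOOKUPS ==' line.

Trace:
  add 0.0.0.0/2 -> H2 at depth 2
  - 0.0.0.0/2 clear@2
  add 132.13.178.0/24 -> H7 at depth 24
  lookup 132.13.178.0: bits 100001000000110110110010 walk d0:-→d1:-→d2:-→d3:-→d4:-→d5:-→d6:-→d7:-→d8:-→d9:-→d10:-→d11:-→d12:-→d13:-→d14:-→d15:-→d16:-→d17:-→d18:-→d19:-→d20:-→d21:-→d22:-→d23:-→d24:H7 -> H7
  add 55.41.185.0/27 -> H1 at depth 27
  lookup 132.13.178.4: bits 100001000000110110110010 walk d0:-→d1:-→d2:-→d3:-→d4:-→d5:-→d6:-→d7:-→d8:-→d9:-→d10:-→d11:-→d12:-→d13:-→d14:-→d15:-→d16:-→d17:-→d18:-→d19:-→d20:-→d21:-→d22:-→d23:-→d24:H7 -> H7
  add 132.13.176.0/20 -> H4 at depth 20
  - 55.41.185.0/27 clear@27
  - 132.13.178.0/24 clear@24
  - 132.13.176.0/20 clear@20
  add 55.0.0.0/8 -> H6 at depth 8
  add 0.0.0.0/0 -> H3 at depth 0
  add 132.0.0.0/9 -> H6 at depth 9
  - 55.0.0.0/8 clear@8
  lookup 132.0.14.181: bits 100001000000 walk d0:H3→d1:-→d2:-→d3:-→d4:-→d5:-→d6:-→d7:-→d8:-→d9:H6→d10:-→d11:-→d12:- -> H6
  lookup 132.0.0.2: bits 100001000000 walk d0:H3→d1:-→d2:-→d3:-→d4:-→d5:-→d6:-→d7:-→d8:-→d9:H6→d10:-→d11:-→d12:- -> H6
  lookup 132.0.0.1: bits 100001000000 walk d0:H3→d1:-→d2:-→d3:-→d4:-→d5:-→d6:-→d7:-→d8:-→d9:H6→d10:-→d11:-→d12:- -> H6
  add 132.0.0.0/10 -> H2 at depth 10

== LOOKUPS ==
["H7","H7","H6","H6","H6"]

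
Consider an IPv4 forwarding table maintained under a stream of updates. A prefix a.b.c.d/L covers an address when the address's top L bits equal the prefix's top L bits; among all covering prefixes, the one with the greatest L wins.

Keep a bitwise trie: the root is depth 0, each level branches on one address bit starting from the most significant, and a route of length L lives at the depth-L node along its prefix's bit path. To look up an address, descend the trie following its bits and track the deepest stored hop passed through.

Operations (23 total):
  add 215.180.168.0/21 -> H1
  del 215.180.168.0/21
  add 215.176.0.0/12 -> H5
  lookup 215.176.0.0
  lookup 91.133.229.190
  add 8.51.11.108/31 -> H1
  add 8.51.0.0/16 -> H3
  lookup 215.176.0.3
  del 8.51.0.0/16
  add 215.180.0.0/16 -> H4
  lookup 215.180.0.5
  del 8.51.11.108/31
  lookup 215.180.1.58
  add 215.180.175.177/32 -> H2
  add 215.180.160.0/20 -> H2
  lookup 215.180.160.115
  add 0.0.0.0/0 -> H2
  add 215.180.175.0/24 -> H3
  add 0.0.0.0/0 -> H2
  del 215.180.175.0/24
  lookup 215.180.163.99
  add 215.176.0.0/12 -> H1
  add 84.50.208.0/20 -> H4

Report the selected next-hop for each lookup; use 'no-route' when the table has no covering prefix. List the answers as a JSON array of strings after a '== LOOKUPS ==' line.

Apply in order:
  add 215.180.168.0/21 -> H1 at depth 21
  - 215.180.168.0/21 clear@21
  add 215.176.0.0/12 -> H5 at depth 12
  Q 215.176.0.0: descend 1101011110110 ; hops seen [H5] ; pick H5
  Q 91.133.229.190: descend ε ; hops seen [∅] ; pick no-route
  add 8.51.11.108/31 -> H1 at depth 31
  add 8.51.0.0/16 -> H3 at depth 16
  Q 215.176.0.3: descend 1101011110110 ; hops seen [H5] ; pick H5
  - 8.51.0.0/16 clear@16
  add 215.180.0.0/16 -> H4 at depth 16
  Q 215.180.0.5: descend 1101011110110100 ; hops seen [H5,H4] ; pick H4
  - 8.51.11.108/31 clear@31
  Q 215.180.1.58: descend 1101011110110100 ; hops seen [H5,H4] ; pick H4
  add 215.180.175.177/32 -> H2 at depth 32
  add 215.180.160.0/20 -> H2 at depth 20
  Q 215.180.160.115: descend 11010111101101001010 ; hops seen [H5,H4,H2] ; pick H2
  add 0.0.0.0/0 -> H2 at depth 0
  add 215.180.175.0/24 -> H3 at depth 24
  add 0.0.0.0/0 -> H2 at depth 0
  - 215.180.175.0/24 clear@24
  Q 215.180.163.99: descend 11010111101101001010 ; hops seen [H2,H5,H4,H2] ; pick H2
  add 215.176.0.0/12 -> H1 at depth 12
  add 84.50.208.0/20 -> H4 at depth 20

== LOOKUPS ==
["H5","no-route","H5","H4","H4","H2","H2"]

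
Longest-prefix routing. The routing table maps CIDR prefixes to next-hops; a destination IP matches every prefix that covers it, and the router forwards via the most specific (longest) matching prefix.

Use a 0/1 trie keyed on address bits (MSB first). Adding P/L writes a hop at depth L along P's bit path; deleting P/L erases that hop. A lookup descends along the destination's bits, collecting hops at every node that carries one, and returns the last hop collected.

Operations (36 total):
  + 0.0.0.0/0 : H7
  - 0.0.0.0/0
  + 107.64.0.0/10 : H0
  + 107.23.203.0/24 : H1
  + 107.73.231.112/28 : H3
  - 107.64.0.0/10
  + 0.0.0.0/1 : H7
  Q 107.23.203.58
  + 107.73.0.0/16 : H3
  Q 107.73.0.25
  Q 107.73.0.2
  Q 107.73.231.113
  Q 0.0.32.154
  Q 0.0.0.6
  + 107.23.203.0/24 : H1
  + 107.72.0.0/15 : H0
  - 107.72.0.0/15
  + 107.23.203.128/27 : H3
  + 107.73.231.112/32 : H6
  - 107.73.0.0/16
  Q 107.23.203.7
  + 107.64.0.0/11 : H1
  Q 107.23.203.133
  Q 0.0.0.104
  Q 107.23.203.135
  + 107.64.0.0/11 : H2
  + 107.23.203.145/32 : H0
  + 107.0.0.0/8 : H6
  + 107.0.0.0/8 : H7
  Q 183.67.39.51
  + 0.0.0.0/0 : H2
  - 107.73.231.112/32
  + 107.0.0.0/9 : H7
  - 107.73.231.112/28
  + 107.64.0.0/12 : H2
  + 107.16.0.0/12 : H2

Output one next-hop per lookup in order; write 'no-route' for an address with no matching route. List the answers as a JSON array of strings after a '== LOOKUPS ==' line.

Apply in order:
  add 0.0.0.0/0 -> H7 at depth 0
  - 0.0.0.0/0 clear@0
  add 107.64.0.0/10 -> H0 at depth 10
  add 107.23.203.0/24 -> H1 at depth 24
  add 107.73.231.112/28 -> H3 at depth 28
  - 107.64.0.0/10 clear@10
  add 0.0.0.0/1 -> H7 at depth 1
  lookup 107.23.203.58: bits 011010110001011111001011 walk d0:-→d1:H7→d2:-→d3:-→d4:-→d5:-→d6:-→d7:-→d8:-→d9:-→d10:-→d11:-→d12:-→d13:-→d14:-→d15:-→d16:-→d17:-→d18:-→d19:-→d20:-→d21:-→d22:-→d23:-→d24:H1 -> H1
  add 107.73.0.0/16 -> H3 at depth 16
  lookup 107.73.0.25: bits 0110101101001001 walk d0:-→d1:H7→d2:-→d3:-→d4:-→d5:-→d6:-→d7:-→d8:-→d9:-→d10:-→d11:-→d12:-→d13:-→d14:-→d15:-→d16:H3 -> H3
  lookup 107.73.0.2: bits 0110101101001001 walk d0:-→d1:H7→d2:-→d3:-→d4:-→d5:-→d6:-→d7:-→d8:-→d9:-→d10:-→d11:-→d12:-→d13:-→d14:-→d15:-→d16:H3 -> H3
  lookup 107.73.231.113: bits 0110101101001001111001110111 walk d0:-→d1:H7→d2:-→d3:-→d4:-→d5:-→d6:-→d7:-→d8:-→d9:-→d10:-→d11:-→d12:-→d13:-→d14:-→d15:-→d16:H3→d17:-→d18:-→d19:-→d20:-→d21:-→d22:-→d23:-→d24:-→d25:-→d26:-→d27:-→d28:H3 -> H3
  lookup 0.0.32.154: bits 0 walk d0:-→d1:H7 -> H7
  lookup 0.0.0.6: bits 0 walk d0:-→d1:H7 -> H7
  add 107.23.203.0/24 -> H1 at depth 24
  add 107.72.0.0/15 -> H0 at depth 15
  - 107.72.0.0/15 clear@15
  add 107.23.203.128/27 -> H3 at depth 27
  add 107.73.231.112/32 -> H6 at depth 32
  - 107.73.0.0/16 clear@16
  lookup 107.23.203.7: bits 011010110001011111001011 walk d0:-→d1:H7→d2:-→d3:-→d4:-→d5:-→d6:-→d7:-→d8:-→d9:-→d10:-→d11:-→d12:-→d13:-→d14:-→d15:-→d16:-→d17:-→d18:-→d19:-→d20:-→d21:-→d22:-→d23:-→d24:H1 -> H1
  add 107.64.0.0/11 -> H1 at depth 11
  lookup 107.23.203.133: bits 011010110001011111001011100 walk d0:-→d1:H7→d2:-→d3:-→d4:-→d5:-→d6:-→d7:-→d8:-→d9:-→d10:-→d11:-→d12:-→d13:-→d14:-→d15:-→d16:-→d17:-→d18:-→d19:-→d20:-→d21:-→d22:-→d23:-→d24:H1→d25:-→d26:-→d27:H3 -> H3
  lookup 0.0.0.104: bits 0 walk d0:-→d1:H7 -> H7
  lookup 107.23.203.135: bits 011010110001011111001011100 walk d0:-→d1:H7→d2:-→d3:-→d4:-→d5:-→d6:-→d7:-→d8:-→d9:-→d10:-→d11:-→d12:-→d13:-→d14:-→d15:-→d16:-→d17:-→d18:-→d19:-→d20:-→d21:-→d22:-→d23:-→d24:H1→d25:-→d26:-→d27:H3 -> H3
  add 107.64.0.0/11 -> H2 at depth 11
  add 107.23.203.145/32 -> H0 at depth 32
  add 107.0.0.0/8 -> H6 at depth 8
  add 107.0.0.0/8 -> H7 at depth 8
  lookup 183.67.39.51: bits ε walk d0:- -> no-route
  add 0.0.0.0/0 -> H2 at depth 0
  - 107.73.231.112/32 clear@32
  add 107.0.0.0/9 -> H7 at depth 9
  - 107.73.231.112/28 clear@28
  add 107.64.0.0/12 -> H2 at depth 12
  add 107.16.0.0/12 -> H2 at depth 12

== LOOKUPS ==
["H1","H3","H3","H3","H7","H7","H1","H3","H7","H3","no-route"]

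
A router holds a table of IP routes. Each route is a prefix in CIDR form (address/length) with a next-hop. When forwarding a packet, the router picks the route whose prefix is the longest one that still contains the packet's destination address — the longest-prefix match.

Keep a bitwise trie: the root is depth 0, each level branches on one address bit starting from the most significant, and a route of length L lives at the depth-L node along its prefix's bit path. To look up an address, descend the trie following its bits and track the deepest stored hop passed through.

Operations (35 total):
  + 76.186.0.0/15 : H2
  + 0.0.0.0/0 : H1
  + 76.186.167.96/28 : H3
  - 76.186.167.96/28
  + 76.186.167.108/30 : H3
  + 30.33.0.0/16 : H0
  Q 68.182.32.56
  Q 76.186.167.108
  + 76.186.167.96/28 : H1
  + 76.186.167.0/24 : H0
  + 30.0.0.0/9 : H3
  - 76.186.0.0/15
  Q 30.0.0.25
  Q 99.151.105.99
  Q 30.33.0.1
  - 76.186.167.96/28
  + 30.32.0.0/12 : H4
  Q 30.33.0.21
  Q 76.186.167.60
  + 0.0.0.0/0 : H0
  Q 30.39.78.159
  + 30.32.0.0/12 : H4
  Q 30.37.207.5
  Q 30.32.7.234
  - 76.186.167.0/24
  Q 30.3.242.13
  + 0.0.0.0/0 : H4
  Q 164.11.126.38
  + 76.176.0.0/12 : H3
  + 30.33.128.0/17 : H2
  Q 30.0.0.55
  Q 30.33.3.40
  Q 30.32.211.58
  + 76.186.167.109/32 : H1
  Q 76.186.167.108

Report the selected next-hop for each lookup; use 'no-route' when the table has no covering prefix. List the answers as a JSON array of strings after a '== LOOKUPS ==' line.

Process each operation:
  + 76.186.0.0/15 (H2) depth=15
  + 0.0.0.0/0 (H1) depth=0
  + 76.186.167.96/28 (H3) depth=28
  del 76.186.167.96/28 (clear depth 28)
  + 76.186.167.108/30 (H3) depth=30
  + 30.33.0.0/16 (H0) depth=16
  ? 68.182.32.56  path d0:H1→d1:-→d2:-→d3:-→d4:-  best=H1
  ? 76.186.167.108  path d0:H1→d1:-→d2:-→d3:-→d4:-→d5:-→d6:-→d7:-→d8:-→d9:-→d10:-→d11:-→d12:-→d13:-→d14:-→d15:H2→d16:-→d17:-→d18:-→d19:-→d20:-→d21:-→d22:-→d23:-→d24:-→d25:-→d26:-→d27:-→d28:-→d29:-→d30:H3  best=H3
  + 76.186.167.96/28 (H1) depth=28
  + 76.186.167.0/24 (H0) depth=24
  + 30.0.0.0/9 (H3) depth=9
  del 76.186.0.0/15 (clear depth 15)
  ? 30.0.0.25  path d0:H1→d1:-→d2:-→d3:-→d4:-→d5:-→d6:-→d7:-→d8:-→d9:H3→d10:-  best=H3
  ? 99.151.105.99  path d0:H1→d1:-→d2:-  best=H1
  ? 30.33.0.1  path d0:H1→d1:-→d2:-→d3:-→d4:-→d5:-→d6:-→d7:-→d8:-→d9:H3→d10:-→d11:-→d12:-→d13:-→d14:-→d15:-→d16:H0  best=H0
  del 76.186.167.96/28 (clear depth 28)
  + 30.32.0.0/12 (H4) depth=12
  ? 30.33.0.21  path d0:H1→d1:-→d2:-→d3:-→d4:-→d5:-→d6:-→d7:-→d8:-→d9:H3→d10:-→d11:-→d12:H4→d13:-→d14:-→d15:-→d16:H0  best=H0
  ? 76.186.167.60  path d0:H1→d1:-→d2:-→d3:-→d4:-→d5:-→d6:-→d7:-→d8:-→d9:-→d10:-→d11:-→d12:-→d13:-→d14:-→d15:-→d16:-→d17:-→d18:-→d19:-→d20:-→d21:-→d22:-→d23:-→d24:H0→d25:-  best=H0
  + 0.0.0.0/0 (H0) depth=0
  ? 30.39.78.159  path d0:H0→d1:-→d2:-→d3:-→d4:-→d5:-→d6:-→d7:-→d8:-→d9:H3→d10:-→d11:-→d12:H4→d13:-  best=H4
  + 30.32.0.0/12 (H4) depth=12
  ? 30.37.207.5  path d0:H0→d1:-→d2:-→d3:-→d4:-→d5:-→d6:-→d7:-→d8:-→d9:H3→d10:-→d11:-→d12:H4→d13:-  best=H4
  ? 30.32.7.234  path d0:H0→d1:-→d2:-→d3:-→d4:-→d5:-→d6:-→d7:-→d8:-→d9:H3→d10:-→d11:-→d12:H4→d13:-→d14:-→d15:-  best=H4
  del 76.186.167.0/24 (clear depth 24)
  ? 30.3.242.13  path d0:H0→d1:-→d2:-→d3:-→d4:-→d5:-→d6:-→d7:-→d8:-→d9:H3→d10:-  best=H3
  + 0.0.0.0/0 (H4) depth=0
  ? 164.11.126.38  path d0:H4  best=H4
  + 76.176.0.0/12 (H3) depth=12
  + 30.33.128.0/17 (H2) depth=17
  ? 30.0.0.55  path d0:H4→d1:-→d2:-→d3:-→d4:-→d5:-→d6:-→d7:-→d8:-→d9:H3→d10:-  best=H3
  ? 30.33.3.40  path d0:H4→d1:-→d2:-→d3:-→d4:-→d5:-→d6:-→d7:-→d8:-→d9:H3→d10:-→d11:-→d12:H4→d13:-→d14:-→d15:-→d16:H0  best=H0
  ? 30.32.211.58  path d0:H4→d1:-→d2:-→d3:-→d4:-→d5:-→d6:-→d7:-→d8:-→d9:H3→d10:-→d11:-→d12:H4→d13:-→d14:-→d15:-  best=H4
  + 76.186.167.109/32 (H1) depth=32
  ? 76.186.167.108  path d0:H4→d1:-→d2:-→d3:-→d4:-→d5:-→d6:-→d7:-→d8:-→d9:-→d10:-→d11:-→d12:H3→d13:-→d14:-→d15:-→d16:-→d17:-→d18:-→d19:-→d20:-→d21:-→d22:-→d23:-→d24:-→d25:-→d26:-→d27:-→d28:-→d29:-→d30:H3→d31:-  best=H3

== LOOKUPS ==
["H1","H3","H3","H1","H0","H0","H0","H4","H4","H4","H3","H4","H3","H0","H4","H3"]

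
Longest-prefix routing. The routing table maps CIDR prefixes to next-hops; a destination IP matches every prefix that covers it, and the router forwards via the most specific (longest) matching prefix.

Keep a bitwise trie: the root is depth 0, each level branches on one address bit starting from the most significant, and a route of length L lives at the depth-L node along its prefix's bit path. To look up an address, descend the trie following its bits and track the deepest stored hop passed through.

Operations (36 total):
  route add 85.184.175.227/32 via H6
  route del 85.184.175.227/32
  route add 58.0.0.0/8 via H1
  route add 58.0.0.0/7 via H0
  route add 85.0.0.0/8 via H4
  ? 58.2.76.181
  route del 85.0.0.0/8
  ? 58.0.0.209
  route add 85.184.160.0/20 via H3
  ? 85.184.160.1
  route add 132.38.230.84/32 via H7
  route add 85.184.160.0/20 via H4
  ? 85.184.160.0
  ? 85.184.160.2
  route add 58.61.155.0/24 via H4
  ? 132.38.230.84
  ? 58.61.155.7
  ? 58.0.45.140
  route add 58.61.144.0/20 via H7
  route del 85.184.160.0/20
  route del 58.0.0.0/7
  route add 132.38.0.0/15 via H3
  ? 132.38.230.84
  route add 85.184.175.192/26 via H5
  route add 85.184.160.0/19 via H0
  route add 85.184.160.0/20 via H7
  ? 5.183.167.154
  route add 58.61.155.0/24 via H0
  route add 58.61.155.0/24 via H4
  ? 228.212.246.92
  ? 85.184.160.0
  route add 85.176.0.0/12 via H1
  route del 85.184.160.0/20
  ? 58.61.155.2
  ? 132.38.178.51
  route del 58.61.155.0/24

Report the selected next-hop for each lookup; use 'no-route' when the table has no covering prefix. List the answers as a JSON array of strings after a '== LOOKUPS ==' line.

Trace:
  add 85.184.175.227/32 -> H6 at depth 32
  del 85.184.175.227/32 (clear depth 32)
  add 58.0.0.0/8 -> H1 at depth 8
  add 58.0.0.0/7 -> H0 at depth 7
  add 85.0.0.0/8 -> H4 at depth 8
  lookup 58.2.76.181: bits 00111010 walk d0:-→d1:-→d2:-→d3:-→d4:-→d5:-→d6:-→d7:H0→d8:H1 -> H1
  del 85.0.0.0/8 (clear depth 8)
  lookup 58.0.0.209: bits 00111010 walk d0:-→d1:-→d2:-→d3:-→d4:-→d5:-→d6:-→d7:H0→d8:H1 -> H1
  add 85.184.160.0/20 -> H3 at depth 20
  lookup 85.184.160.1: bits 01010101101110001010 walk d0:-→d1:-→d2:-→d3:-→d4:-→d5:-→d6:-→d7:-→d8:-→d9:-→d10:-→d11:-→d12:-→d13:-→d14:-→d15:-→d16:-→d17:-→d18:-→d19:-→d20:H3 -> H3
  add 132.38.230.84/32 -> H7 at depth 32
  add 85.184.160.0/20 -> H4 at depth 20
  lookup 85.184.160.0: bits 01010101101110001010 walk d0:-→d1:-→d2:-→d3:-→d4:-→d5:-→d6:-→d7:-→d8:-→d9:-→d10:-→d11:-→d12:-→d13:-→d14:-→d15:-→d16:-→d17:-→d18:-→d19:-→d20:H4 -> H4
  lookup 85.184.160.2: bits 01010101101110001010 walk d0:-→d1:-→d2:-→d3:-→d4:-→d5:-→d6:-→d7:-→d8:-→d9:-→d10:-→d11:-→d12:-→d13:-→d14:-→d15:-→d16:-→d17:-→d18:-→d19:-→d20:H4 -> H4
  add 58.61.155.0/24 -> H4 at depth 24
  lookup 132.38.230.84: bits 10000100001001101110011001010100 walk d0:-→d1:-→d2:-→d3:-→d4:-→d5:-→d6:-→d7:-→d8:-→d9:-→d10:-→d11:-→d12:-→d13:-→d14:-→d15:-→d16:-→d17:-→d18:-→d19:-→d20:-→d21:-→d22:-→d23:-→d24:-→d25:-→d26:-→d27:-→d28:-→d29:-→d30:-→d31:-→d32:H7 -> H7
  lookup 58.61.155.7: bits 001110100011110110011011 walk d0:-→d1:-→d2:-→d3:-→d4:-→d5:-→d6:-→d7:H0→d8:H1→d9:-→d10:-→d11:-→d12:-→d13:-→d14:-→d15:-→d16:-→d17:-→d18:-→d19:-→d20:-→d21:-→d22:-→d23:-→d24:H4 -> H4
  lookup 58.0.45.140: bits 0011101000 walk d0:-→d1:-→d2:-→d3:-→d4:-→d5:-→d6:-→d7:H0→d8:H1→d9:-→d10:- -> H1
  add 58.61.144.0/20 -> H7 at depth 20
  del 85.184.160.0/20 (clear depth 20)
  del 58.0.0.0/7 (clear depth 7)
  add 132.38.0.0/15 -> H3 at depth 15
  lookup 132.38.230.84: bits 10000100001001101110011001010100 walk d0:-→d1:-→d2:-→d3:-→d4:-→d5:-→d6:-→d7:-→d8:-→d9:-→d10:-→d11:-→d12:-→d13:-→d14:-→d15:H3→d16:-→d17:-→d18:-→d19:-→d20:-→d21:-→d22:-→d23:-→d24:-→d25:-→d26:-→d27:-→d28:-→d29:-→d30:-→d31:-→d32:H7 -> H7
  add 85.184.175.192/26 -> H5 at depth 26
  add 85.184.160.0/19 -> H0 at depth 19
  add 85.184.160.0/20 -> H7 at depth 20
  lookup 5.183.167.154: bits 00 walk d0:-→d1:-→d2:- -> no-route
  add 58.61.155.0/24 -> H0 at depth 24
  add 58.61.155.0/24 -> H4 at depth 24
  lookup 228.212.246.92: bits 1 walk d0:-→d1:- -> no-route
  lookup 85.184.160.0: bits 01010101101110001010 walk d0:-→d1:-→d2:-→d3:-→d4:-→d5:-→d6:-→d7:-→d8:-→d9:-→d10:-→d11:-→d12:-→d13:-→d14:-→d15:-→d16:-→d17:-→d18:-→d19:H0→d20:H7 -> H7
  add 85.176.0.0/12 -> H1 at depth 12
  del 85.184.160.0/20 (clear depth 20)
  lookup 58.61.155.2: bits 001110100011110110011011 walk d0:-→d1:-→d2:-→d3:-→d4:-→d5:-→d6:-→d7:-→d8:H1→d9:-→d10:-→d11:-→d12:-→d13:-→d14:-→d15:-→d16:-→d17:-→d18:-→d19:-→d20:H7→d21:-→d22:-→d23:-→d24:H4 -> H4
  lookup 132.38.178.51: bits 10000100001001101 walk d0:-→d1:-→d2:-→d3:-→d4:-→d5:-→d6:-→d7:-→d8:-→d9:-→d10:-→d11:-→d12:-→d13:-→d14:-→d15:H3→d16:-→d17:- -> H3
  del 58.61.155.0/24 (clear depth 24)

== LOOKUPS ==
["H1","H1","H3","H4","H4","H7","H4","H1","H7","no-route","no-route","H7","H4","H3"]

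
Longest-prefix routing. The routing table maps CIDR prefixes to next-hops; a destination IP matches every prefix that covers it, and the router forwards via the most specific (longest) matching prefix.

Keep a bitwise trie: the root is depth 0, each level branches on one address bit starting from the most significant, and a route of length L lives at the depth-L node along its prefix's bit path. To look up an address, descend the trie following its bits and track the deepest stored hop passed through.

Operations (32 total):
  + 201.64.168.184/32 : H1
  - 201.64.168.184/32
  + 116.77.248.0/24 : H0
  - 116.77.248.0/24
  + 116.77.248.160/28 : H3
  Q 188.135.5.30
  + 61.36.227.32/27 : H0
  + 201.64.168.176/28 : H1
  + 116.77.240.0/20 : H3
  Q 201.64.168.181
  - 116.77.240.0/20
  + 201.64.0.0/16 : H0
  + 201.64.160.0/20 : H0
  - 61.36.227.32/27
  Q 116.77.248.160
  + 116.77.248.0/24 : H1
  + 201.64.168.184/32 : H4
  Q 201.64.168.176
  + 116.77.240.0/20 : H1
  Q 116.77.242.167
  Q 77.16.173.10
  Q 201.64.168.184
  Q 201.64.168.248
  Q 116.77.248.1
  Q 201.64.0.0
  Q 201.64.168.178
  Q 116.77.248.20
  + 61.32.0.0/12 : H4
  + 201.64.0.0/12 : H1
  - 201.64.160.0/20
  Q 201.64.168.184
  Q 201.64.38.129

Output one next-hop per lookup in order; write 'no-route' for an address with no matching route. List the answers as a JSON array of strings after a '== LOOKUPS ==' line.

Process each operation:
  add 201.64.168.184/32 -> H1 at depth 32
  del 201.64.168.184/32 (clear depth 32)
  add 116.77.248.0/24 -> H0 at depth 24
  del 116.77.248.0/24 (clear depth 24)
  add 116.77.248.160/28 -> H3 at depth 28
  Q 188.135.5.30: descend 1 ; hops seen [∅] ; pick no-route
  add 61.36.227.32/27 -> H0 at depth 27
  add 201.64.168.176/28 -> H1 at depth 28
  add 116.77.240.0/20 -> H3 at depth 20
  Q 201.64.168.181: descend 1100100101000000101010001011 ; hops seen [H1] ; pick H1
  del 116.77.240.0/20 (clear depth 20)
  add 201.64.0.0/16 -> H0 at depth 16
  add 201.64.160.0/20 -> H0 at depth 20
  del 61.36.227.32/27 (clear depth 27)
  Q 116.77.248.160: descend 0111010001001101111110001010 ; hops seen [H3] ; pick H3
  add 116.77.248.0/24 -> H1 at depth 24
  add 201.64.168.184/32 -> H4 at depth 32
  Q 201.64.168.176: descend 1100100101000000101010001011 ; hops seen [H0,H0,H1] ; pick H1
  add 116.77.240.0/20 -> H1 at depth 20
  Q 116.77.242.167: descend 01110100010011011111 ; hops seen [H1] ; pick H1
  Q 77.16.173.10: descend 01 ; hops seen [∅] ; pick no-route
  Q 201.64.168.184: descend 11001001010000001010100010111000 ; hops seen [H0,H0,H1,H4] ; pick H4
  Q 201.64.168.248: descend 1100100101000000101010001 ; hops seen [H0,H0] ; pick H0
  Q 116.77.248.1: descend 011101000100110111111000 ; hops seen [H1,H1] ; pick H1
  Q 201.64.0.0: descend 1100100101000000 ; hops seen [H0] ; pick H0
  Q 201.64.168.178: descend 1100100101000000101010001011 ; hops seen [H0,H0,H1] ; pick H1
  Q 116.77.248.20: descend 011101000100110111111000 ; hops seen [H1,H1] ; pick H1
  add 61.32.0.0/12 -> H4 at depth 12
  add 201.64.0.0/12 -> H1 at depth 12
  del 201.64.160.0/20 (clear depth 20)
  Q 201.64.168.184: descend 11001001010000001010100010111000 ; hops seen [H1,H0,H1,H4] ; pick H4
  Q 201.64.38.129: descend 1100100101000000 ; hops seen [H1,H0] ; pick H0

== LOOKUPS ==
["no-route","H1","H3","H1","H1","no-route","H4","H0","H1","H0","H1","H1","H4","H0"]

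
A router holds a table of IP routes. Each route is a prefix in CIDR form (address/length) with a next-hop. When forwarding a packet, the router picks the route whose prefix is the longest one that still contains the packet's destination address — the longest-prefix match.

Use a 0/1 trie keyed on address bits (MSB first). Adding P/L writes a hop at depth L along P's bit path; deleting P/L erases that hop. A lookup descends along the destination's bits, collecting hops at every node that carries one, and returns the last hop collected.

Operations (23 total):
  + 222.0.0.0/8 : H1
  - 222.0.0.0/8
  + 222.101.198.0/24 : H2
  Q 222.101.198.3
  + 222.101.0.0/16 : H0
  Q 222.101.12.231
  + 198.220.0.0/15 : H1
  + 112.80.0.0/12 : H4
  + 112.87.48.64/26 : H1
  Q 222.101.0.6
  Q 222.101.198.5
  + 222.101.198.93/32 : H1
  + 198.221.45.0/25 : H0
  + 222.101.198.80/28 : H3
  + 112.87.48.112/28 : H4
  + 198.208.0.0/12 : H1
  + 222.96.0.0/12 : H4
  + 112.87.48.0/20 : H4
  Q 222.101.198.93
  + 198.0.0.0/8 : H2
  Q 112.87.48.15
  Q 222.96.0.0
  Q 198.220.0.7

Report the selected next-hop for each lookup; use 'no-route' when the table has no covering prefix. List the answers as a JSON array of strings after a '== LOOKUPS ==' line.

Apply in order:
  + 222.0.0.0/8 (H1) depth=8
  - 222.0.0.0/8 clear@8
  + 222.101.198.0/24 (H2) depth=24
  ? 222.101.198.3  path d0:-→d1:-→d2:-→d3:-→d4:-→d5:-→d6:-→d7:-→d8:-→d9:-→d10:-→d11:-→d12:-→d13:-→d14:-→d15:-→d16:-→d17:-→d18:-→d19:-→d20:-→d21:-→d22:-→d23:-→d24:H2  best=H2
  + 222.101.0.0/16 (H0) depth=16
  ? 222.101.12.231  path d0:-→d1:-→d2:-→d3:-→d4:-→d5:-→d6:-→d7:-→d8:-→d9:-→d10:-→d11:-→d12:-→d13:-→d14:-→d15:-→d16:H0  best=H0
  + 198.220.0.0/15 (H1) depth=15
  + 112.80.0.0/12 (H4) depth=12
  + 112.87.48.64/26 (H1) depth=26
  ? 222.101.0.6  path d0:-→d1:-→d2:-→d3:-→d4:-→d5:-→d6:-→d7:-→d8:-→d9:-→d10:-→d11:-→d12:-→d13:-→d14:-→d15:-→d16:H0  best=H0
  ? 222.101.198.5  path d0:-→d1:-→d2:-→d3:-→d4:-→d5:-→d6:-→d7:-→d8:-→d9:-→d10:-→d11:-→d12:-→d13:-→d14:-→d15:-→d16:H0→d17:-→d18:-→d19:-→d20:-→d21:-→d22:-→d23:-→d24:H2  best=H2
  + 222.101.198.93/32 (H1) depth=32
  + 198.221.45.0/25 (H0) depth=25
  + 222.101.198.80/28 (H3) depth=28
  + 112.87.48.112/28 (H4) depth=28
  + 198.208.0.0/12 (H1) depth=12
  + 222.96.0.0/12 (H4) depth=12
  + 112.87.48.0/20 (H4) depth=20
  ? 222.101.198.93  path d0:-→d1:-→d2:-→d3:-→d4:-→d5:-→d6:-→d7:-→d8:-→d9:-→d10:-→d11:-→d12:H4→d13:-→d14:-→d15:-→d16:H0→d17:-→d18:-→d19:-→d20:-→d21:-→d22:-→d23:-→d24:H2→d25:-→d26:-→d27:-→d28:H3→d29:-→d30:-→d31:-→d32:H1  best=H1
  + 198.0.0.0/8 (H2) depth=8
  ? 112.87.48.15  path d0:-→d1:-→d2:-→d3:-→d4:-→d5:-→d6:-→d7:-→d8:-→d9:-→d10:-→d11:-→d12:H4→d13:-→d14:-→d15:-→d16:-→d17:-→d18:-→d19:-→d20:H4→d21:-→d22:-→d23:-→d24:-→d25:-  best=H4
  ? 222.96.0.0  path d0:-→d1:-→d2:-→d3:-→d4:-→d5:-→d6:-→d7:-→d8:-→d9:-→d10:-→d11:-→d12:H4→d13:-  best=H4
  ? 198.220.0.7  path d0:-→d1:-→d2:-→d3:-→d4:-→d5:-→d6:-→d7:-→d8:H2→d9:-→d10:-→d11:-→d12:H1→d13:-→d14:-→d15:H1  best=H1

== LOOKUPS ==
["H2","H0","H0","H2","H1","H4","H4","H1"]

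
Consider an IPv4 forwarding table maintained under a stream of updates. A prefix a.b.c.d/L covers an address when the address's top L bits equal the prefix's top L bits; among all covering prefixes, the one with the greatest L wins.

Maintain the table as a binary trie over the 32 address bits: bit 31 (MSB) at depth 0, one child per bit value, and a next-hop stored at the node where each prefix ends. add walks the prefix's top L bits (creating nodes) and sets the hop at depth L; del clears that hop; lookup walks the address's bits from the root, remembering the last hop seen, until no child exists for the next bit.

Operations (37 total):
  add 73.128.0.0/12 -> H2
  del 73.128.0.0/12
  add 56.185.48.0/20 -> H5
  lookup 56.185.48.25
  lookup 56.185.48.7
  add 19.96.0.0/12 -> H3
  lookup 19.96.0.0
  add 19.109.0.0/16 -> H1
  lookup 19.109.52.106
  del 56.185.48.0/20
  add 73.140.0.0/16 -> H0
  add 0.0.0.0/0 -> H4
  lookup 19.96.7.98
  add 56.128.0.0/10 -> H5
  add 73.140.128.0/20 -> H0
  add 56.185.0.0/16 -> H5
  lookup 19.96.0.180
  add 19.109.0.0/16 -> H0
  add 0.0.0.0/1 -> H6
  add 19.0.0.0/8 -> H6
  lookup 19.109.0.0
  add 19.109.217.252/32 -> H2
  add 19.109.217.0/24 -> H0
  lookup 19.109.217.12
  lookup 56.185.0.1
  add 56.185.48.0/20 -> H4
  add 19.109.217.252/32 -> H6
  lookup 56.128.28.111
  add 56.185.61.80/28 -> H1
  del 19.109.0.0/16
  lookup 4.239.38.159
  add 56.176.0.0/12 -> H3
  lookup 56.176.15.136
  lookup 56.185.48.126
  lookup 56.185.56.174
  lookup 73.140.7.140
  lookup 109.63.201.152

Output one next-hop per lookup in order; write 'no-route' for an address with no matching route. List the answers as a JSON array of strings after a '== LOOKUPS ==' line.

Process each operation:
  add 73.128.0.0/12 -> H2 at depth 12
  - 73.128.0.0/12 clear@12
  add 56.185.48.0/20 -> H5 at depth 20
  Q 56.185.48.25: descend 00111000101110010011 ; hops seen [H5] ; pick H5
  Q 56.185.48.7: descend 00111000101110010011 ; hops seen [H5] ; pick H5
  add 19.96.0.0/12 -> H3 at depth 12
  Q 19.96.0.0: descend 000100110110 ; hops seen [H3] ; pick H3
  add 19.109.0.0/16 -> H1 at depth 16
  Q 19.109.52.106: descend 0001001101101101 ; hops seen [H3,H1] ; pick H1
  - 56.185.48.0/20 clear@20
  add 73.140.0.0/16 -> H0 at depth 16
  add 0.0.0.0/0 -> H4 at depth 0
  Q 19.96.7.98: descend 000100110110 ; hops seen [H4,H3] ; pick H3
  add 56.128.0.0/10 -> H5 at depth 10
  add 73.140.128.0/20 -> H0 at depth 20
  add 56.185.0.0/16 -> H5 at depth 16
  Q 19.96.0.180: descend 000100110110 ; hops seen [H4,H3] ; pick H3
  add 19.109.0.0/16 -> H0 at depth 16
  add 0.0.0.0/1 -> H6 at depth 1
  add 19.0.0.0/8 -> H6 at depth 8
  Q 19.109.0.0: descend 0001001101101101 ; hops seen [H4,H6,H6,H3,H0] ; pick H0
  add 19.109.217.252/32 -> H2 at depth 32
  add 19.109.217.0/24 -> H0 at depth 24
  Q 19.109.217.12: descend 000100110110110111011001 ; hops seen [H4,H6,H6,H3,H0,H0] ; pick H0
  Q 56.185.0.1: descend 001110001011100100 ; hops seen [H4,H6,H5,H5] ; pick H5
  add 56.185.48.0/20 -> H4 at depth 20
  add 19.109.217.252/32 -> H6 at depth 32
  Q 56.128.28.111: descend 0011100010 ; hops seen [H4,H6,H5] ; pick H5
  add 56.185.61.80/28 -> H1 at depth 28
  - 19.109.0.0/16 clear@16
  Q 4.239.38.159: descend 000 ; hops seen [H4,H6] ; pick H6
  add 56.176.0.0/12 -> H3 at depth 12
  Q 56.176.15.136: descend 001110001011 ; hops seen [H4,H6,H5,H3] ; pick H3
  Q 56.185.48.126: descend 00111000101110010011 ; hops seen [H4,H6,H5,H3,H5,H4] ; pick H4
  Q 56.185.56.174: descend 001110001011100100111 ; hops seen [H4,H6,H5,H3,H5,H4] ; pick H4
  Q 73.140.7.140: descend 0100100110001100 ; hops seen [H4,H6,H0] ; pick H0
  Q 109.63.201.152: descend 01 ; hops seen [H4,H6] ; pick H6

== LOOKUPS ==
["H5","H5","H3","H1","H3","H3","H0","H0","H5","H5","H6","H3","H4","H4","H0","H6"]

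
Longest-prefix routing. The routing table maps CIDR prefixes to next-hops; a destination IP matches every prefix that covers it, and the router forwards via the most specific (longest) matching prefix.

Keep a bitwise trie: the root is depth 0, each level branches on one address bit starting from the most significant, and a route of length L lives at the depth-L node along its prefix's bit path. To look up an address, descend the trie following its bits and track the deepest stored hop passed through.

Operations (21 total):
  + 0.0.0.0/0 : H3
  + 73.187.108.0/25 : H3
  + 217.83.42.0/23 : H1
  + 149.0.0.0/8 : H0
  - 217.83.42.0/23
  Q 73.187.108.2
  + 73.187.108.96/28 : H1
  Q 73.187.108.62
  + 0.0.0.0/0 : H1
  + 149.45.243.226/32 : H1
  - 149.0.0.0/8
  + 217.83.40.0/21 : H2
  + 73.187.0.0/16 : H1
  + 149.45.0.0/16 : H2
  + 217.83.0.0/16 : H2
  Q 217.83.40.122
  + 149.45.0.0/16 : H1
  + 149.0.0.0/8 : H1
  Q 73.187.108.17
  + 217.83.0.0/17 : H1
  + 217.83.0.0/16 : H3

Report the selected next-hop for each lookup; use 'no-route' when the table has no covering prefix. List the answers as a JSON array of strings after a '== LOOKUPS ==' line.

Apply in order:
  + 0.0.0.0/0 (H3) depth=0
  + 73.187.108.0/25 (H3) depth=25
  + 217.83.42.0/23 (H1) depth=23
  + 149.0.0.0/8 (H0) depth=8
  del 217.83.42.0/23 (clear depth 23)
  lookup 73.187.108.2: bits 0100100110111011011011000 walk d0:H3→d1:-→d2:-→d3:-→d4:-→d5:-→d6:-→d7:-→d8:-→d9:-→d10:-→d11:-→d12:-→d13:-→d14:-→d15:-→d16:-→d17:-→d18:-→d19:-→d20:-→d21:-→d22:-→d23:-→d24:-→d25:H3 -> H3
  + 73.187.108.96/28 (H1) depth=28
  lookup 73.187.108.62: bits 0100100110111011011011000 walk d0:H3→d1:-→d2:-→d3:-→d4:-→d5:-→d6:-→d7:-→d8:-→d9:-→d10:-→d11:-→d12:-→d13:-→d14:-→d15:-→d16:-→d17:-→d18:-→d19:-→d20:-→d21:-→d22:-→d23:-→d24:-→d25:H3 -> H3
  + 0.0.0.0/0 (H1) depth=0
  + 149.45.243.226/32 (H1) depth=32
  del 149.0.0.0/8 (clear depth 8)
  + 217.83.40.0/21 (H2) depth=21
  + 73.187.0.0/16 (H1) depth=16
  + 149.45.0.0/16 (H2) depth=16
  + 217.83.0.0/16 (H2) depth=16
  lookup 217.83.40.122: bits 1101100101010011001010 walk d0:H1→d1:-→d2:-→d3:-→d4:-→d5:-→d6:-→d7:-→d8:-→d9:-→d10:-→d11:-→d12:-→d13:-→d14:-→d15:-→d16:H2→d17:-→d18:-→d19:-→d20:-→d21:H2→d22:- -> H2
  + 149.45.0.0/16 (H1) depth=16
  + 149.0.0.0/8 (H1) depth=8
  lookup 73.187.108.17: bits 0100100110111011011011000 walk d0:H1→d1:-→d2:-→d3:-→d4:-→d5:-→d6:-→d7:-→d8:-→d9:-→d10:-→d11:-→d12:-→d13:-→d14:-→d15:-→d16:H1→d17:-→d18:-→d19:-→d20:-→d21:-→d22:-→d23:-→d24:-→d25:H3 -> H3
  + 217.83.0.0/17 (H1) depth=17
  + 217.83.0.0/16 (H3) depth=16

== LOOKUPS ==
["H3","H3","H2","H3"]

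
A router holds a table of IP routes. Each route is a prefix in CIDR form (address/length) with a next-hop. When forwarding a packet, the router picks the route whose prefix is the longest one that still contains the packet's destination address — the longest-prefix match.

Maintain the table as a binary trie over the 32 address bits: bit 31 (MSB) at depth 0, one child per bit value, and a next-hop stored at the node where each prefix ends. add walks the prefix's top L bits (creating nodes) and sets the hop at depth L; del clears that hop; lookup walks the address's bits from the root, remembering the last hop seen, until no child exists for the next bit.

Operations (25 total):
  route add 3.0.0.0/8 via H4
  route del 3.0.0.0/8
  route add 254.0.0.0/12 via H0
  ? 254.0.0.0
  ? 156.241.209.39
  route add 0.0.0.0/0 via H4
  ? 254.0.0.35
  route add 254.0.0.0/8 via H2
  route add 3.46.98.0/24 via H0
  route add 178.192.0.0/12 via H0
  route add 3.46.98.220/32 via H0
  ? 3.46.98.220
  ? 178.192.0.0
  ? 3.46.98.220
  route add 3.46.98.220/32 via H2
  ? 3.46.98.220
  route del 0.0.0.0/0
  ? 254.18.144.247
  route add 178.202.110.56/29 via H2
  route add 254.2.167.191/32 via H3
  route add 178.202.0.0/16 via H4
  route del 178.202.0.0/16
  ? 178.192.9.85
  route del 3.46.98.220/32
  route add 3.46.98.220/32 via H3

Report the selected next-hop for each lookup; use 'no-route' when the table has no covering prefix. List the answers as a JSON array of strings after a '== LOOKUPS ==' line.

Apply in order:
  + 3.0.0.0/8 (H4) depth=8
  del 3.0.0.0/8 (clear depth 8)
  + 254.0.0.0/12 (H0) depth=12
  ? 254.0.0.0  path d0:-→d1:-→d2:-→d3:-→d4:-→d5:-→d6:-→d7:-→d8:-→d9:-→d10:-→d11:-→d12:H0  best=H0
  ? 156.241.209.39  path d0:-→d1:-  best=no-route
  + 0.0.0.0/0 (H4) depth=0
  ? 254.0.0.35  path d0:H4→d1:-→d2:-→d3:-→d4:-→d5:-→d6:-→d7:-→d8:-→d9:-→d10:-→d11:-→d12:H0  best=H0
  + 254.0.0.0/8 (H2) depth=8
  + 3.46.98.0/24 (H0) depth=24
  + 178.192.0.0/12 (H0) depth=12
  + 3.46.98.220/32 (H0) depth=32
  ? 3.46.98.220  path d0:H4→d1:-→d2:-→d3:-→d4:-→d5:-→d6:-→d7:-→d8:-→d9:-→d10:-→d11:-→d12:-→d13:-→d14:-→d15:-→d16:-→d17:-→d18:-→d19:-→d20:-→d21:-→d22:-→d23:-→d24:H0→d25:-→d26:-→d27:-→d28:-→d29:-→d30:-→d31:-→d32:H0  best=H0
  ? 178.192.0.0  path d0:H4→d1:-→d2:-→d3:-→d4:-→d5:-→d6:-→d7:-→d8:-→d9:-→d10:-→d11:-→d12:H0  best=H0
  ? 3.46.98.220  path d0:H4→d1:-→d2:-→d3:-→d4:-→d5:-→d6:-→d7:-→d8:-→d9:-→d10:-→d11:-→d12:-→d13:-→d14:-→d15:-→d16:-→d17:-→d18:-→d19:-→d20:-→d21:-→d22:-→d23:-→d24:H0→d25:-→d26:-→d27:-→d28:-→d29:-→d30:-→d31:-→d32:H0  best=H0
  + 3.46.98.220/32 (H2) depth=32
  ? 3.46.98.220  path d0:H4→d1:-→d2:-→d3:-→d4:-→d5:-→d6:-→d7:-→d8:-→d9:-→d10:-→d11:-→d12:-→d13:-→d14:-→d15:-→d16:-→d17:-→d18:-→d19:-→d20:-→d21:-→d22:-→d23:-→d24:H0→d25:-→d26:-→d27:-→d28:-→d29:-→d30:-→d31:-→d32:H2  best=H2
  del 0.0.0.0/0 (clear depth 0)
  ? 254.18.144.247  path d0:-→d1:-→d2:-→d3:-→d4:-→d5:-→d6:-→d7:-→d8:H2→d9:-→d10:-→d11:-  best=H2
  + 178.202.110.56/29 (H2) depth=29
  + 254.2.167.191/32 (H3) depth=32
  + 178.202.0.0/16 (H4) depth=16
  del 178.202.0.0/16 (clear depth 16)
  ? 178.192.9.85  path d0:-→d1:-→d2:-→d3:-→d4:-→d5:-→d6:-→d7:-→d8:-→d9:-→d10:-→d11:-→d12:H0  best=H0
  del 3.46.98.220/32 (clear depth 32)
  + 3.46.98.220/32 (H3) depth=32

== LOOKUPS ==
["H0","no-route","H0","H0","H0","H0","H2","H2","H0"]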